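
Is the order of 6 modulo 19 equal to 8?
No, the actual order is 9, not 8.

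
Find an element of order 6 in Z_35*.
31 has order 6 mod 35 since 31^{6} ≡ 1 (mod 35) and no smaller power works.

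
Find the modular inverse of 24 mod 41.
24^(-1) ≡ 12 (mod 41). Verification: 24 × 12 = 288 ≡ 1 (mod 41)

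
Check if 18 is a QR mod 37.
By Euler's criterion: 18^{18} ≡ 36 (mod 37). Since this equals -1 (≡ 36), 18 is not a QR.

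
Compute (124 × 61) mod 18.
4

(124 × 61) = 7564
7564 mod 18 = 4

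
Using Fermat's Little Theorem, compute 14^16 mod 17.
By Fermat's Little Theorem, 14^{16} ≡ 1 (mod 17) since 17 is prime and gcd(14, 17) = 1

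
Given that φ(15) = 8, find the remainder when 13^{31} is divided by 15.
By Euler: 13^{8} ≡ 1 (mod 15) since gcd(13, 15) = 1. 31 = 3×8 + 7. So 13^{31} ≡ 13^{7} ≡ 7 (mod 15)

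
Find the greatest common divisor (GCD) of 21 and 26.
1

Using the Euclidean algorithm:
21 = 0 × 26 + 21
26 = 1 × 21 + 5
21 = 4 × 5 + 1
5 = 5 × 1 + 0

GCD(21, 26) = 1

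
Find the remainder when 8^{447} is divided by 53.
By Fermat: 8^{52} ≡ 1 (mod 53). 447 = 8×52 + 31. So 8^{447} ≡ 8^{31} ≡ 39 (mod 53)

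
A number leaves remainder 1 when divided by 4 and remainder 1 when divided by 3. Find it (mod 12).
M = 4 × 3 = 12. M₁ = 3, y₁ ≡ 3 (mod 4). M₂ = 4, y₂ ≡ 1 (mod 3). z = 1×3×3 + 1×4×1 ≡ 1 (mod 12)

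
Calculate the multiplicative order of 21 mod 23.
Powers of 21 mod 23: 21^1≡21, 21^2≡4, 21^3≡15, 21^4≡16, 21^5≡14, 21^6≡18, 21^7≡10, 21^8≡3, 21^9≡17, 21^10≡12, 21^11≡22, 21^12≡2, 21^13≡19, 21^14≡8, 21^15≡7, 21^16≡9, 21^17≡5, 21^18≡13, 21^19≡20, 21^20≡6, 21^21≡11, 21^22≡1. Order = 22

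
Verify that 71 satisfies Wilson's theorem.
(70)! mod 71 = 70. Since this equals -1 (mod 71), Wilson confirms 71 is prime.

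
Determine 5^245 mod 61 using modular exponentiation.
Using Fermat: 5^{60} ≡ 1 (mod 61). 245 ≡ 5 (mod 60). So 5^{245} ≡ 5^{5} ≡ 14 (mod 61)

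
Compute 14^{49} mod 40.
24

Using successive squaring:
Binary expansion of 49: 110001
Powers of 14 mod 40 (each is the square of the previous):
  14^1 ≡ 14 (mod 40)
  14^2 ≡ 14² = 196 ≡ 36 (mod 40)
  14^4 ≡ 36² = 1296 ≡ 16 (mod 40)
  14^8 ≡ 16² = 256 ≡ 16 (mod 40)
  14^16 ≡ 16² = 256 ≡ 16 (mod 40)
  14^32 ≡ 16² = 256 ≡ 16 (mod 40)
49 = 32 + 16 + 1, so 14^49 = 14^32 × 14^16 × 14^1 ≡ 16 × 16 × 14 (mod 40)
Multiplying step by step:
  16 × 16 = 256 ≡ 16 (mod 40)
  16 × 14 = 224 ≡ 24 (mod 40)
Result: 14^49 ≡ 24 (mod 40)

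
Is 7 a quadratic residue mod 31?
By Euler's criterion: 7^{15} ≡ 1 (mod 31). Since this equals 1, 7 is a QR.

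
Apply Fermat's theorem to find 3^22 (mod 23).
By Fermat's Little Theorem, 3^{22} ≡ 1 (mod 23) since 23 is prime and gcd(3, 23) = 1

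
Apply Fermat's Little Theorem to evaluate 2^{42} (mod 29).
28

By Fermat's Little Theorem, a^(p-1) ≡ 1 (mod p) for prime p and gcd(a, p) = 1
Here p = 29, so 2^28 ≡ 1 (mod 29)
We can reduce the exponent: 42 mod 28 = 14
So 2^42 ≡ 2^14 (mod 29)
Computing: 2^14 mod 29 = 28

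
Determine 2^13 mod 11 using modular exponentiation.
Using Fermat: 2^{10} ≡ 1 (mod 11). 13 ≡ 3 (mod 10). So 2^{13} ≡ 2^{3} ≡ 8 (mod 11)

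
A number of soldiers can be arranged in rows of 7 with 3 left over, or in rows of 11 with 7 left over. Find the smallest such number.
M = 7 × 11 = 77. M₁ = 11, y₁ ≡ 2 (mod 7). M₂ = 7, y₂ ≡ 8 (mod 11). m = 3×11×2 + 7×7×8 ≡ 73 (mod 77). The smallest positive such number is 73.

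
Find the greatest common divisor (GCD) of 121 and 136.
1

Using the Euclidean algorithm:
121 = 0 × 136 + 121
136 = 1 × 121 + 15
121 = 8 × 15 + 1
15 = 15 × 1 + 0

GCD(121, 136) = 1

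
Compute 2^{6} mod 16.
0

Using successive squaring:
Binary expansion of 6: 110
Powers of 2 mod 16 (each is the square of the previous):
  2^1 ≡ 2 (mod 16)
  2^2 ≡ 2² = 4 ≡ 4 (mod 16)
  2^4 ≡ 4² = 16 ≡ 0 (mod 16)
6 = 4 + 2, so 2^6 = 2^4 × 2^2 ≡ 0 × 4 (mod 16)
Multiplying step by step:
  0 × 4 = 0 ≡ 0 (mod 16)
Result: 2^6 ≡ 0 (mod 16)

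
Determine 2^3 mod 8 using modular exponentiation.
3 = 2 + 1 (binary 11). Repeated squaring mod 8: 2^1 ≡ 2; 2^2 ≡ 2² = 4 ≡ 4. Multiply: 2^3 = 2^2 × 2^1 ≡ 4 × 2 (mod 8): 4 × 2 = 8 ≡ 0. So 2^3 ≡ 0 (mod 8).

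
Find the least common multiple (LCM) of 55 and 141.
7755

First find GCD(55, 141) using the Euclidean algorithm:
55 = 0 × 141 + 55
141 = 2 × 55 + 31
55 = 1 × 31 + 24
31 = 1 × 24 + 7
24 = 3 × 7 + 3
7 = 2 × 3 + 1
3 = 3 × 1 + 0
GCD(55, 141) = 1

LCM formula: LCM(a, b) = (a × b) / GCD(a, b)
LCM(55, 141) = (55 × 141) / 1
LCM(55, 141) = 7755 / 1
LCM(55, 141) = 7755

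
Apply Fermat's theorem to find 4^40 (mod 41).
By Fermat's Little Theorem, 4^{40} ≡ 1 (mod 41) since 41 is prime and gcd(4, 41) = 1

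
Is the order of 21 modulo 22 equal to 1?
No, the actual order is 2, not 1.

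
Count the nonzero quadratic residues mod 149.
For prime 149, there are (p-1)/2 = (149-1)/2 = 74 quadratic residues (excluding 0).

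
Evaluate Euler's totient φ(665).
432

Prime factorization: 665 = 5 × 7 × 19
Using the formula φ(n) = n × Π(1 - 1/p) for each prime factor p:
φ(665) = 665 × (1 - 1/5) × (1 - 1/7) × (1 - 1/19)
φ(665) = 432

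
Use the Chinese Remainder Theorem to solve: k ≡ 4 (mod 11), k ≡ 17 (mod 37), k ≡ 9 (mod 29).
4272

Using the Chinese Remainder Theorem:
M = product of moduli = 11803
For equation 1: M_1 = 1073, 1073 ≡ 6 (mod 11), inverse of 1073 mod 11 is 2 (check: 6 × 2 = 12 ≡ 1 (mod 11))
For equation 2: M_2 = 319, 319 ≡ 23 (mod 37), inverse of 319 mod 37 is 29 (check: 23 × 29 = 667 ≡ 1 (mod 37))
For equation 3: M_3 = 407, 407 ≡ 1 (mod 29), inverse of 407 mod 29 is 1 (check: 1 × 1 = 1 ≡ 1 (mod 29))
Combine: k ≡ Σ r_i×M_i×(M_i⁻¹ mod m_i) = 4×1073×2 + 17×319×29 + 9×407×1 = 8584 + 157267 + 3663 = 169514
169514 mod 11803 = 4272
k ≡ 4272 (mod 11803)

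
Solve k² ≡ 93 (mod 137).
The square roots of 93 mod 137 are 97 and 40. Verify: 97² = 9409 ≡ 93 (mod 137)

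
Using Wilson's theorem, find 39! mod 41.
(40)! = (39)! × (40) ≡ -1 (mod 41). So (39)! ≡ -1 × (40)^(-1) ≡ (-1)×(-1) = 1 (mod 41)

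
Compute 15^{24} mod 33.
3

Using successive squaring:
Binary expansion of 24: 11000
Powers of 15 mod 33 (each is the square of the previous):
  15^1 ≡ 15 (mod 33)
  15^2 ≡ 15² = 225 ≡ 27 (mod 33)
  15^4 ≡ 27² = 729 ≡ 3 (mod 33)
  15^8 ≡ 3² = 9 ≡ 9 (mod 33)
  15^16 ≡ 9² = 81 ≡ 15 (mod 33)
24 = 16 + 8, so 15^24 = 15^16 × 15^8 ≡ 15 × 9 (mod 33)
Multiplying step by step:
  15 × 9 = 135 ≡ 3 (mod 33)
Result: 15^24 ≡ 3 (mod 33)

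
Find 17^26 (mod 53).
Using repeated squaring. 26 = 16 + 8 + 2 (binary 11010). Repeated squaring mod 53: 17^1 ≡ 17; 17^2 ≡ 17² = 289 ≡ 24; 17^4 ≡ 24² = 576 ≡ 46; 17^8 ≡ 46² = 2116 ≡ 49; 17^16 ≡ 49² = 2401 ≡ 16. Multiply: 17^26 = 17^16 × 17^8 × 17^2 ≡ 16 × 49 × 24 (mod 53): 16 × 49 = 784 ≡ 42; 42 × 24 = 1008 ≡ 1. So 17^26 ≡ 1 (mod 53).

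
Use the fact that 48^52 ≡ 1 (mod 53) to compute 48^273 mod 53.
By Fermat: 48^{52} ≡ 1 (mod 53). 273 = 5×52 + 13. So 48^{273} ≡ 48^{13} ≡ 30 (mod 53)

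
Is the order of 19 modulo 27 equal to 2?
No, the actual order is 3, not 2.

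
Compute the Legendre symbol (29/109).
(29/109) = 29^{54} mod 109 = 1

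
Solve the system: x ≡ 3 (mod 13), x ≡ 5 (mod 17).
M = 13 × 17 = 221. M₁ = 17, y₁ ≡ 10 (mod 13). M₂ = 13, y₂ ≡ 4 (mod 17). x = 3×17×10 + 5×13×4 ≡ 107 (mod 221)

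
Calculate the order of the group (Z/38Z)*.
18

Prime factorization: 38 = 2 × 19
Using the formula φ(n) = n × Π(1 - 1/p) for each prime factor p:
φ(38) = 38 × (1 - 1/2) × (1 - 1/19)
φ(38) = 18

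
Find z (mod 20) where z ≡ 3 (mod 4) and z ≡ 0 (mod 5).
M = 4 × 5 = 20. M₁ = 5, y₁ ≡ 1 (mod 4). M₂ = 4, y₂ ≡ 4 (mod 5). z = 3×5×1 + 0×4×4 ≡ 15 (mod 20)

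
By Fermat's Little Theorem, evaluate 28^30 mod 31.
By Fermat's Little Theorem, 28^{30} ≡ 1 (mod 31) since 31 is prime and gcd(28, 31) = 1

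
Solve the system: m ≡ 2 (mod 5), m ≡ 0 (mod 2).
M = 5 × 2 = 10. M₁ = 2, y₁ ≡ 3 (mod 5). M₂ = 5, y₂ ≡ 1 (mod 2). m = 2×2×3 + 0×5×1 ≡ 2 (mod 10)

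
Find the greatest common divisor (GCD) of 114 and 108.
6

Using the Euclidean algorithm:
114 = 1 × 108 + 6
108 = 18 × 6 + 0

GCD(114, 108) = 6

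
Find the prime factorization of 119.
7 × 17

Divide by primes starting from smallest:
119 ÷ 7 = 17
17 ÷ 17 = 1

119 = 7 × 17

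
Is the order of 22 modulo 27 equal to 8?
No, the actual order is 9, not 8.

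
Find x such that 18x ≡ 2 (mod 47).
21

Since gcd(18, 47) = 1 divides 2, a solution exists.
Multiply both sides by the inverse of 18 mod 47:
  18^(-1) mod 47 = 34
  x ≡ 34 × 2 ≡ 68 ≡ 21 (mod 47)
Verification: 18 × 21 = 378 = 8 × 47 + 2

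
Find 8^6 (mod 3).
8 ≡ 2 (mod 3). 6 = 4 + 2 (binary 110). Repeated squaring mod 3: 2^1 ≡ 2; 2^2 ≡ 2² = 4 ≡ 1; 2^4 ≡ 1² = 1 ≡ 1. Multiply: 8^6 ≡ 2^4 × 2^2 ≡ 1 × 1 (mod 3): 1 × 1 = 1 ≡ 1. So 8^6 ≡ 1 (mod 3).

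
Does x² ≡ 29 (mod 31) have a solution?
By Euler's criterion: 29^{15} ≡ 30 (mod 31). Since this equals -1 (≡ 30), 29 is not a QR.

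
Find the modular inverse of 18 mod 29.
18^(-1) ≡ 21 (mod 29). Verification: 18 × 21 = 378 ≡ 1 (mod 29)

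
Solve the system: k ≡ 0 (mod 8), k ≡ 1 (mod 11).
M = 8 × 11 = 88. M₁ = 11, y₁ ≡ 3 (mod 8). M₂ = 8, y₂ ≡ 7 (mod 11). k = 0×11×3 + 1×8×7 ≡ 56 (mod 88)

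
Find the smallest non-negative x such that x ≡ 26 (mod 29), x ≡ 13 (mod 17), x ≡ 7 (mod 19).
1679

Using the Chinese Remainder Theorem:
M = product of moduli = 9367
For equation 1: M_1 = 323, 323 ≡ 4 (mod 29), inverse of 323 mod 29 is 22 (check: 4 × 22 = 88 ≡ 1 (mod 29))
For equation 2: M_2 = 551, 551 ≡ 7 (mod 17), inverse of 551 mod 17 is 5 (check: 7 × 5 = 35 ≡ 1 (mod 17))
For equation 3: M_3 = 493, 493 ≡ 18 (mod 19), inverse of 493 mod 19 is 18 (check: 18 × 18 = 324 ≡ 1 (mod 19))
Combine: x ≡ Σ r_i×M_i×(M_i⁻¹ mod m_i) = 26×323×22 + 13×551×5 + 7×493×18 = 184756 + 35815 + 62118 = 282689
282689 mod 9367 = 1679
x ≡ 1679 (mod 9367)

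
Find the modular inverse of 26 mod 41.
26^(-1) ≡ 30 (mod 41). Verification: 26 × 30 = 780 ≡ 1 (mod 41)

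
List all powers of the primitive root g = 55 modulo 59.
g^1, g^2, ..., g^{58} mod 59: {55, 16, 54, 20, 38, 25, 18, 46, 52, 28, 6, 35, 37, 29, 2, 51, 32, 49, 40, 17, 50, 36, 33, 45, 56, 12, 11, 15, 58, 4, 43, 5, 39, 21, 34, 41, 13, 7, 31, 53, 24, 22, 30, 57, 8, 27, 10, 19, 42, 9, 23, 26, 14, 3, 47, 48, 44, 1}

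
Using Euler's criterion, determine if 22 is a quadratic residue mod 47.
By Euler's criterion: 22^{23} ≡ 46 (mod 47). Since this equals -1 (≡ 46), 22 is not a QR.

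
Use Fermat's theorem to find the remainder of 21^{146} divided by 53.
4

By Fermat's Little Theorem, a^(p-1) ≡ 1 (mod p) for prime p and gcd(a, p) = 1
Here p = 53, so 21^52 ≡ 1 (mod 53)
We can reduce the exponent: 146 mod 52 = 42
So 21^146 ≡ 21^42 (mod 53)
Computing: 21^42 mod 53 = 4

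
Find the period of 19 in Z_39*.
Powers of 19 mod 39: 19^1≡19, 19^2≡10, 19^3≡34, 19^4≡22, 19^5≡28, 19^6≡25, 19^7≡7, 19^8≡16, 19^9≡31, 19^10≡4, 19^11≡37, 19^12≡1. Order = 12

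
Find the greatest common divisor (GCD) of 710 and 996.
2

Using the Euclidean algorithm:
710 = 0 × 996 + 710
996 = 1 × 710 + 286
710 = 2 × 286 + 138
286 = 2 × 138 + 10
138 = 13 × 10 + 8
10 = 1 × 8 + 2
8 = 4 × 2 + 0

GCD(710, 996) = 2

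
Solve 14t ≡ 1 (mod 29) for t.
14^(-1) ≡ 27 (mod 29). Verification: 14 × 27 = 378 ≡ 1 (mod 29)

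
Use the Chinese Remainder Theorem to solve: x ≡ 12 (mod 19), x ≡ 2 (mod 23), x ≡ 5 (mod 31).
1152

Using the Chinese Remainder Theorem:
M = product of moduli = 13547
For equation 1: M_1 = 713, 713 ≡ 10 (mod 19), inverse of 713 mod 19 is 2 (check: 10 × 2 = 20 ≡ 1 (mod 19))
For equation 2: M_2 = 589, 589 ≡ 14 (mod 23), inverse of 589 mod 23 is 5 (check: 14 × 5 = 70 ≡ 1 (mod 23))
For equation 3: M_3 = 437, 437 ≡ 3 (mod 31), inverse of 437 mod 31 is 21 (check: 3 × 21 = 63 ≡ 1 (mod 31))
Combine: x ≡ Σ r_i×M_i×(M_i⁻¹ mod m_i) = 12×713×2 + 2×589×5 + 5×437×21 = 17112 + 5890 + 45885 = 68887
68887 mod 13547 = 1152
x ≡ 1152 (mod 13547)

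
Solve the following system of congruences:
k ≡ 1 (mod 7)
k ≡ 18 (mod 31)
204

Using the Chinese Remainder Theorem:
M = product of moduli = 217
For equation 1: M_1 = 31, 31 ≡ 3 (mod 7), inverse of 31 mod 7 is 5 (check: 3 × 5 = 15 ≡ 1 (mod 7))
For equation 2: M_2 = 7, 7 ≡ 7 (mod 31), inverse of 7 mod 31 is 9 (check: 7 × 9 = 63 ≡ 1 (mod 31))
Combine: k ≡ Σ r_i×M_i×(M_i⁻¹ mod m_i) = 1×31×5 + 18×7×9 = 155 + 1134 = 1289
1289 mod 217 = 204
k ≡ 204 (mod 217)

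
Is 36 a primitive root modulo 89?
No

To verify, check if 36^(88/q) ≢ 1 (mod 89) for each prime divisor q of 88
Divisors of 88 = 88: [1, 2, 4, 8, 11, 22, 44, 88]
  36^(88/2) = 36^44 ≡ 1 (mod 89)
  36^(88/11) = 36^8 ≡ 64 (mod 89)
Conclusion: 36 is not a primitive root modulo 89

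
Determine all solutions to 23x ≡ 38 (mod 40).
26

Since gcd(23, 40) = 1 divides 38, a solution exists.
Multiply both sides by the inverse of 23 mod 40:
  23^(-1) mod 40 = 7
  x ≡ 7 × 38 ≡ 266 ≡ 26 (mod 40)
Verification: 23 × 26 = 598 = 14 × 40 + 38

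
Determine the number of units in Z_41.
40

Prime factorization: 41 = 41
Using the formula φ(n) = n × Π(1 - 1/p) for each prime factor p:
φ(41) = 41 × (1 - 1/41)
φ(41) = 40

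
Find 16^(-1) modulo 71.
40

Using Extended Euclidean Algorithm:
gcd(16, 71) = 1
Bezout coefficients: 16 × -31 + 71 × 7 = 1
So 16 × -31 ≡ 1 (mod 71)
The inverse is -31 mod 71 = 40
Verification: 16 × 40 = 640 = 9 × 71 + 1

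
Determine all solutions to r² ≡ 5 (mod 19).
The square roots of 5 mod 19 are 9 and 10. Verify: 9² = 81 ≡ 5 (mod 19)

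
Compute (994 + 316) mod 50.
10

(994 + 316) = 1310
1310 mod 50 = 10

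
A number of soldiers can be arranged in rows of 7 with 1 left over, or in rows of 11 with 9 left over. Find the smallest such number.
M = 7 × 11 = 77. M₁ = 11, y₁ ≡ 2 (mod 7). M₂ = 7, y₂ ≡ 8 (mod 11). m = 1×11×2 + 9×7×8 ≡ 64 (mod 77). The smallest positive such number is 64.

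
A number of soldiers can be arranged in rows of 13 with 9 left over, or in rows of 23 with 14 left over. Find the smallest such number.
M = 13 × 23 = 299. M₁ = 23, y₁ ≡ 4 (mod 13). M₂ = 13, y₂ ≡ 16 (mod 23). n = 9×23×4 + 14×13×16 ≡ 152 (mod 299). The smallest positive such number is 152.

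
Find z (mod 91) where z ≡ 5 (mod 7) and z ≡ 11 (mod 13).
M = 7 × 13 = 91. M₁ = 13, y₁ ≡ 6 (mod 7). M₂ = 7, y₂ ≡ 2 (mod 13). z = 5×13×6 + 11×7×2 ≡ 89 (mod 91)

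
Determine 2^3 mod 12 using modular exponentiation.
3 = 2 + 1 (binary 11). Repeated squaring mod 12: 2^1 ≡ 2; 2^2 ≡ 2² = 4 ≡ 4. Multiply: 2^3 = 2^2 × 2^1 ≡ 4 × 2 (mod 12): 4 × 2 = 8 ≡ 8. So 2^3 ≡ 8 (mod 12).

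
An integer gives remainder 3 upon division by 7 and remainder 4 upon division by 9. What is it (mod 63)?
M = 7 × 9 = 63. M₁ = 9, y₁ ≡ 4 (mod 7). M₂ = 7, y₂ ≡ 4 (mod 9). m = 3×9×4 + 4×7×4 ≡ 31 (mod 63). The smallest positive such number is 31.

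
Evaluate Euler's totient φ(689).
624

Prime factorization: 689 = 13 × 53
Using the formula φ(n) = n × Π(1 - 1/p) for each prime factor p:
φ(689) = 689 × (1 - 1/13) × (1 - 1/53)
φ(689) = 624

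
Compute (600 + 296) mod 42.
14

(600 + 296) = 896
896 mod 42 = 14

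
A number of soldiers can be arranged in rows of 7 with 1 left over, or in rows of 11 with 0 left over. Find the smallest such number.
M = 7 × 11 = 77. M₁ = 11, y₁ ≡ 2 (mod 7). M₂ = 7, y₂ ≡ 8 (mod 11). t = 1×11×2 + 0×7×8 ≡ 22 (mod 77). The smallest positive such number is 22.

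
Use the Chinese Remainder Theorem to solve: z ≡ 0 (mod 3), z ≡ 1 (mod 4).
M = 3 × 4 = 12. M₁ = 4, y₁ ≡ 1 (mod 3). M₂ = 3, y₂ ≡ 3 (mod 4). z = 0×4×1 + 1×3×3 ≡ 9 (mod 12)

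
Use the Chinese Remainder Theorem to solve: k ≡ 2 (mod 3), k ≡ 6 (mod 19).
44

Using the Chinese Remainder Theorem:
M = product of moduli = 57
For equation 1: M_1 = 19, 19 ≡ 1 (mod 3), inverse of 19 mod 3 is 1 (check: 1 × 1 = 1 ≡ 1 (mod 3))
For equation 2: M_2 = 3, 3 ≡ 3 (mod 19), inverse of 3 mod 19 is 13 (check: 3 × 13 = 39 ≡ 1 (mod 19))
Combine: k ≡ Σ r_i×M_i×(M_i⁻¹ mod m_i) = 2×19×1 + 6×3×13 = 38 + 234 = 272
272 mod 57 = 44
k ≡ 44 (mod 57)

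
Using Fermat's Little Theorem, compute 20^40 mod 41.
By Fermat's Little Theorem, 20^{40} ≡ 1 (mod 41) since 41 is prime and gcd(20, 41) = 1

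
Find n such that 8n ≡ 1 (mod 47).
8^(-1) ≡ 6 (mod 47). Verification: 8 × 6 = 48 ≡ 1 (mod 47)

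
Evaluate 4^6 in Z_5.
6 = 4 + 2 (binary 110). Repeated squaring mod 5: 4^1 ≡ 4; 4^2 ≡ 4² = 16 ≡ 1; 4^4 ≡ 1² = 1 ≡ 1. Multiply: 4^6 = 4^4 × 4^2 ≡ 1 × 1 (mod 5): 1 × 1 = 1 ≡ 1. So 4^6 ≡ 1 (mod 5).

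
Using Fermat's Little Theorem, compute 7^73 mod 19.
By Fermat: 7^{18} ≡ 1 (mod 19). 73 = 4×18 + 1. So 7^{73} ≡ 7^{1} ≡ 7 (mod 19)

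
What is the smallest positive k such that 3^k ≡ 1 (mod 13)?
Powers of 3 mod 13: 3^1≡3, 3^2≡9, 3^3≡1. Order = 3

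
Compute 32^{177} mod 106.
2

Using successive squaring:
Binary expansion of 177: 10110001
Powers of 32 mod 106 (each is the square of the previous):
  32^1 ≡ 32 (mod 106)
  32^2 ≡ 32² = 1024 ≡ 70 (mod 106)
  32^4 ≡ 70² = 4900 ≡ 24 (mod 106)
  32^8 ≡ 24² = 576 ≡ 46 (mod 106)
  32^16 ≡ 46² = 2116 ≡ 102 (mod 106)
  32^32 ≡ 102² = 10404 ≡ 16 (mod 106)
  32^64 ≡ 16² = 256 ≡ 44 (mod 106)
  32^128 ≡ 44² = 1936 ≡ 28 (mod 106)
177 = 128 + 32 + 16 + 1, so 32^177 = 32^128 × 32^32 × 32^16 × 32^1 ≡ 28 × 16 × 102 × 32 (mod 106)
Multiplying step by step:
  28 × 16 = 448 ≡ 24 (mod 106)
  24 × 102 = 2448 ≡ 10 (mod 106)
  10 × 32 = 320 ≡ 2 (mod 106)
Result: 32^177 ≡ 2 (mod 106)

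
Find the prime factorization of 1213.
1213

Divide by primes starting from smallest:
1213 ÷ 1213 = 1

1213 = 1213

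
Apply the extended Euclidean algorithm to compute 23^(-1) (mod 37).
Extended GCD: 23(-8) + 37(5) = 1. So 23^(-1) ≡ 29 ≡ 29 (mod 37). Verify: 23 × 29 = 667 ≡ 1 (mod 37)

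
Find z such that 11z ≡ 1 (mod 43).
11^(-1) ≡ 4 (mod 43). Verification: 11 × 4 = 44 ≡ 1 (mod 43)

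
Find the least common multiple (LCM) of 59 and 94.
5546

First find GCD(59, 94) using the Euclidean algorithm:
59 = 0 × 94 + 59
94 = 1 × 59 + 35
59 = 1 × 35 + 24
35 = 1 × 24 + 11
24 = 2 × 11 + 2
11 = 5 × 2 + 1
2 = 2 × 1 + 0
GCD(59, 94) = 1

LCM formula: LCM(a, b) = (a × b) / GCD(a, b)
LCM(59, 94) = (59 × 94) / 1
LCM(59, 94) = 5546 / 1
LCM(59, 94) = 5546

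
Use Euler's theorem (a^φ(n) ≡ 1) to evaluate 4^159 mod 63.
By Euler: 4^{36} ≡ 1 (mod 63) since gcd(4, 63) = 1. 159 = 4×36 + 15. So 4^{159} ≡ 4^{15} ≡ 1 (mod 63)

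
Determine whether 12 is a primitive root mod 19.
p - 1 = 18 has prime divisors 2, 3. Check 12^(18/q) mod 19 for each: 12^(18/2) = 12^9 ≡ 18, 12^(18/3) = 12^6 ≡ 1 (mod 19). Since 12^6 ≡ 1 (mod 19), the order of 12 divides 6 (in fact the order is 6) ≠ 18, so it is not a primitive root.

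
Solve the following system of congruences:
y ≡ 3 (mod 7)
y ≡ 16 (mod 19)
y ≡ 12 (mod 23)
472

Using the Chinese Remainder Theorem:
M = product of moduli = 3059
For equation 1: M_1 = 437, 437 ≡ 3 (mod 7), inverse of 437 mod 7 is 5 (check: 3 × 5 = 15 ≡ 1 (mod 7))
For equation 2: M_2 = 161, 161 ≡ 9 (mod 19), inverse of 161 mod 19 is 17 (check: 9 × 17 = 153 ≡ 1 (mod 19))
For equation 3: M_3 = 133, 133 ≡ 18 (mod 23), inverse of 133 mod 23 is 9 (check: 18 × 9 = 162 ≡ 1 (mod 23))
Combine: y ≡ Σ r_i×M_i×(M_i⁻¹ mod m_i) = 3×437×5 + 16×161×17 + 12×133×9 = 6555 + 43792 + 14364 = 64711
64711 mod 3059 = 472
y ≡ 472 (mod 3059)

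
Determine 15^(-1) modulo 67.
15^(-1) ≡ 9 (mod 67). Verification: 15 × 9 = 135 ≡ 1 (mod 67)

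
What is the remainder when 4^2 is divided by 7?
2 = 2 (binary 10). Repeated squaring mod 7: 4^1 ≡ 4; 4^2 ≡ 4² = 16 ≡ 2. So 4^2 ≡ 2 (mod 7).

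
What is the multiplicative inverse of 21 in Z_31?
21^(-1) ≡ 3 (mod 31). Verification: 21 × 3 = 63 ≡ 1 (mod 31)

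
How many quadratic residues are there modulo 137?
For prime 137, there are (p-1)/2 = (137-1)/2 = 68 quadratic residues (excluding 0).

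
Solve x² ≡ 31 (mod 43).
The square roots of 31 mod 43 are 17 and 26. Verify: 17² = 289 ≡ 31 (mod 43)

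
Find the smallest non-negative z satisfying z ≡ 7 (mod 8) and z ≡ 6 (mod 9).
M = 8 × 9 = 72. M₁ = 9, y₁ ≡ 1 (mod 8). M₂ = 8, y₂ ≡ 8 (mod 9). z = 7×9×1 + 6×8×8 ≡ 15 (mod 72)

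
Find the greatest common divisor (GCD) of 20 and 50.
10

Using the Euclidean algorithm:
20 = 0 × 50 + 20
50 = 2 × 20 + 10
20 = 2 × 10 + 0

GCD(20, 50) = 10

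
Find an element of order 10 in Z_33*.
2 has order 10 mod 33 since 2^{10} ≡ 1 (mod 33) and no smaller power works.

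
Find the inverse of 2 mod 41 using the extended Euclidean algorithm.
Extended GCD: 2(-20) + 41(1) = 1. So 2^(-1) ≡ 21 ≡ 21 (mod 41). Verify: 2 × 21 = 42 ≡ 1 (mod 41)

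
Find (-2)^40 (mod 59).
Using repeated squaring. (-2) ≡ 57 (mod 59). 40 = 32 + 8 (binary 101000). Repeated squaring mod 59: 57^1 ≡ 57; 57^2 ≡ 57² = 3249 ≡ 4; 57^4 ≡ 4² = 16 ≡ 16; 57^8 ≡ 16² = 256 ≡ 20; 57^16 ≡ 20² = 400 ≡ 46; 57^32 ≡ 46² = 2116 ≡ 51. Multiply: (-2)^40 ≡ 57^32 × 57^8 ≡ 51 × 20 (mod 59): 51 × 20 = 1020 ≡ 17. So (-2)^40 ≡ 17 (mod 59).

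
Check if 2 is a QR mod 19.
By Euler's criterion: 2^{9} ≡ 18 (mod 19). Since this equals -1 (≡ 18), 2 is not a QR.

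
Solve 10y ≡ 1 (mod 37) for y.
10^(-1) ≡ 26 (mod 37). Verification: 10 × 26 = 260 ≡ 1 (mod 37)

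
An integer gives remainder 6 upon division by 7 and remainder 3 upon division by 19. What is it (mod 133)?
M = 7 × 19 = 133. M₁ = 19, y₁ ≡ 3 (mod 7). M₂ = 7, y₂ ≡ 11 (mod 19). z = 6×19×3 + 3×7×11 ≡ 41 (mod 133). The smallest positive such number is 41.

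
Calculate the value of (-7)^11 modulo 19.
Using repeated squaring. (-7) ≡ 12 (mod 19). 11 = 8 + 2 + 1 (binary 1011). Repeated squaring mod 19: 12^1 ≡ 12; 12^2 ≡ 12² = 144 ≡ 11; 12^4 ≡ 11² = 121 ≡ 7; 12^8 ≡ 7² = 49 ≡ 11. Multiply: (-7)^11 ≡ 12^8 × 12^2 × 12^1 ≡ 11 × 11 × 12 (mod 19): 11 × 11 = 121 ≡ 7; 7 × 12 = 84 ≡ 8. So (-7)^11 ≡ 8 (mod 19).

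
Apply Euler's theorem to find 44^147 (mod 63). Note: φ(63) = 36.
By Euler: 44^{36} ≡ 1 (mod 63) since gcd(44, 63) = 1. 147 = 4×36 + 3. So 44^{147} ≡ 44^{3} ≡ 8 (mod 63)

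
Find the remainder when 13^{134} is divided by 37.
By Fermat: 13^{36} ≡ 1 (mod 37). 134 = 3×36 + 26. So 13^{134} ≡ 13^{26} ≡ 28 (mod 37)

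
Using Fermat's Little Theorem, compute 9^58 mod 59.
By Fermat's Little Theorem, 9^{58} ≡ 1 (mod 59) since 59 is prime and gcd(9, 59) = 1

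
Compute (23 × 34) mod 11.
1

(23 × 34) = 782
782 mod 11 = 1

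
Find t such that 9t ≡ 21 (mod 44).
17

Since gcd(9, 44) = 1 divides 21, a solution exists.
Multiply both sides by the inverse of 9 mod 44:
  9^(-1) mod 44 = 5
  x ≡ 5 × 21 ≡ 105 ≡ 17 (mod 44)
Verification: 9 × 17 = 153 = 3 × 44 + 21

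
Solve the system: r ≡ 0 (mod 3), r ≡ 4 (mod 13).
M = 3 × 13 = 39. M₁ = 13, y₁ ≡ 1 (mod 3). M₂ = 3, y₂ ≡ 9 (mod 13). r = 0×13×1 + 4×3×9 ≡ 30 (mod 39)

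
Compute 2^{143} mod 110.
8

Using successive squaring:
Binary expansion of 143: 10001111
Powers of 2 mod 110 (each is the square of the previous):
  2^1 ≡ 2 (mod 110)
  2^2 ≡ 2² = 4 ≡ 4 (mod 110)
  2^4 ≡ 4² = 16 ≡ 16 (mod 110)
  2^8 ≡ 16² = 256 ≡ 36 (mod 110)
  2^16 ≡ 36² = 1296 ≡ 86 (mod 110)
  2^32 ≡ 86² = 7396 ≡ 26 (mod 110)
  2^64 ≡ 26² = 676 ≡ 16 (mod 110)
  2^128 ≡ 16² = 256 ≡ 36 (mod 110)
143 = 128 + 8 + 4 + 2 + 1, so 2^143 = 2^128 × 2^8 × 2^4 × 2^2 × 2^1 ≡ 36 × 36 × 16 × 4 × 2 (mod 110)
Multiplying step by step:
  36 × 36 = 1296 ≡ 86 (mod 110)
  86 × 16 = 1376 ≡ 56 (mod 110)
  56 × 4 = 224 ≡ 4 (mod 110)
  4 × 2 = 8 ≡ 8 (mod 110)
Result: 2^143 ≡ 8 (mod 110)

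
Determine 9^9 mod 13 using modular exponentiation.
9 = 8 + 1 (binary 1001). Repeated squaring mod 13: 9^1 ≡ 9; 9^2 ≡ 9² = 81 ≡ 3; 9^4 ≡ 3² = 9 ≡ 9; 9^8 ≡ 9² = 81 ≡ 3. Multiply: 9^9 = 9^8 × 9^1 ≡ 3 × 9 (mod 13): 3 × 9 = 27 ≡ 1. So 9^9 ≡ 1 (mod 13).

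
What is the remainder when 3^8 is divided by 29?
8 = 8 (binary 1000). Repeated squaring mod 29: 3^1 ≡ 3; 3^2 ≡ 3² = 9 ≡ 9; 3^4 ≡ 9² = 81 ≡ 23; 3^8 ≡ 23² = 529 ≡ 7. So 3^8 ≡ 7 (mod 29).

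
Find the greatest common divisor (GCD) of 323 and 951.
1

Using the Euclidean algorithm:
323 = 0 × 951 + 323
951 = 2 × 323 + 305
323 = 1 × 305 + 18
305 = 16 × 18 + 17
18 = 1 × 17 + 1
17 = 17 × 1 + 0

GCD(323, 951) = 1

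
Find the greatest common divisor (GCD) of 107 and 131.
1

Using the Euclidean algorithm:
107 = 0 × 131 + 107
131 = 1 × 107 + 24
107 = 4 × 24 + 11
24 = 2 × 11 + 2
11 = 5 × 2 + 1
2 = 2 × 1 + 0

GCD(107, 131) = 1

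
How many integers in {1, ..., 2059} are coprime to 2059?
1960

Prime factorization: 2059 = 29 × 71
Using the formula φ(n) = n × Π(1 - 1/p) for each prime factor p:
φ(2059) = 2059 × (1 - 1/29) × (1 - 1/71)
φ(2059) = 1960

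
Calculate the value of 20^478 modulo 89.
Using Fermat: 20^{88} ≡ 1 (mod 89). 478 ≡ 38 (mod 88). So 20^{478} ≡ 20^{38} ≡ 81 (mod 89)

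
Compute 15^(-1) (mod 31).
29

Using Extended Euclidean Algorithm:
gcd(15, 31) = 1
Bezout coefficients: 15 × -2 + 31 × 1 = 1
So 15 × -2 ≡ 1 (mod 31)
The inverse is -2 mod 31 = 29
Verification: 15 × 29 = 435 = 14 × 31 + 1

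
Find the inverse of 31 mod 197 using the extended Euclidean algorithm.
Extended GCD: 31(89) + 197(-14) = 1. So 31^(-1) ≡ 89 ≡ 89 (mod 197). Verify: 31 × 89 = 2759 ≡ 1 (mod 197)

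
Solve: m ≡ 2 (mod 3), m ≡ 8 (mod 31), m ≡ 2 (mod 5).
M = 3 × 31 × 5 = 465. M₁ = 155, y₁ ≡ 2 (mod 3). M₂ = 15, y₂ ≡ 29 (mod 31). M₃ = 93, y₃ ≡ 2 (mod 5). m = 2×155×2 + 8×15×29 + 2×93×2 ≡ 287 (mod 465)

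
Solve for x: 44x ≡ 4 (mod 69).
44

Since gcd(44, 69) = 1 divides 4, a solution exists.
Multiply both sides by the inverse of 44 mod 69:
  44^(-1) mod 69 = 11
  x ≡ 11 × 4 ≡ 44 ≡ 44 (mod 69)
Verification: 44 × 44 = 1936 = 28 × 69 + 4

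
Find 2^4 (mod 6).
4 = 4 (binary 100). Repeated squaring mod 6: 2^1 ≡ 2; 2^2 ≡ 2² = 4 ≡ 4; 2^4 ≡ 4² = 16 ≡ 4. So 2^4 ≡ 4 (mod 6).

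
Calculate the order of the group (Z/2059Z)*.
1960

Prime factorization: 2059 = 29 × 71
Using the formula φ(n) = n × Π(1 - 1/p) for each prime factor p:
φ(2059) = 2059 × (1 - 1/29) × (1 - 1/71)
φ(2059) = 1960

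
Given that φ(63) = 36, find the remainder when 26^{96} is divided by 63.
By Euler: 26^{36} ≡ 1 (mod 63) since gcd(26, 63) = 1. 96 = 2×36 + 24. So 26^{96} ≡ 26^{24} ≡ 1 (mod 63)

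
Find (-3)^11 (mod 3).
Using repeated squaring. (-3) ≡ 0 (mod 3). 11 = 8 + 2 + 1 (binary 1011). Repeated squaring mod 3: 0^1 ≡ 0; 0^2 ≡ 0² = 0 ≡ 0; 0^4 ≡ 0² = 0 ≡ 0; 0^8 ≡ 0² = 0 ≡ 0. Multiply: (-3)^11 ≡ 0^8 × 0^2 × 0^1 ≡ 0 × 0 × 0 (mod 3): 0 × 0 = 0 ≡ 0; 0 × 0 = 0 ≡ 0. So (-3)^11 ≡ 0 (mod 3).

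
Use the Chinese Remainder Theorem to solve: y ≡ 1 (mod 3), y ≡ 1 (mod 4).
M = 3 × 4 = 12. M₁ = 4, y₁ ≡ 1 (mod 3). M₂ = 3, y₂ ≡ 3 (mod 4). y = 1×4×1 + 1×3×3 ≡ 1 (mod 12)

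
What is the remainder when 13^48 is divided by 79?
Using repeated squaring. 48 = 32 + 16 (binary 110000). Repeated squaring mod 79: 13^1 ≡ 13; 13^2 ≡ 13² = 169 ≡ 11; 13^4 ≡ 11² = 121 ≡ 42; 13^8 ≡ 42² = 1764 ≡ 26; 13^16 ≡ 26² = 676 ≡ 44; 13^32 ≡ 44² = 1936 ≡ 40. Multiply: 13^48 = 13^32 × 13^16 ≡ 40 × 44 (mod 79): 40 × 44 = 1760 ≡ 22. So 13^48 ≡ 22 (mod 79).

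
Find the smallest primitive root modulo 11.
2

A primitive root g modulo p has order p-1 = 10
Prime divisors of 10: [2, 5]
g is a primitive root iff g^(10/q) ≢ 1 (mod 11) for each prime divisor q
Testing small values:
  g = 2: 2^5 ≡ 10, 2^2 ≡ 4 (mod 11) → none is 1, primitive root!
The smallest primitive root is 2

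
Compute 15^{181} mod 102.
87

Using successive squaring:
Binary expansion of 181: 10110101
Powers of 15 mod 102 (each is the square of the previous):
  15^1 ≡ 15 (mod 102)
  15^2 ≡ 15² = 225 ≡ 21 (mod 102)
  15^4 ≡ 21² = 441 ≡ 33 (mod 102)
  15^8 ≡ 33² = 1089 ≡ 69 (mod 102)
  15^16 ≡ 69² = 4761 ≡ 69 (mod 102)
  15^32 ≡ 69² = 4761 ≡ 69 (mod 102)
  15^64 ≡ 69² = 4761 ≡ 69 (mod 102)
  15^128 ≡ 69² = 4761 ≡ 69 (mod 102)
181 = 128 + 32 + 16 + 4 + 1, so 15^181 = 15^128 × 15^32 × 15^16 × 15^4 × 15^1 ≡ 69 × 69 × 69 × 33 × 15 (mod 102)
Multiplying step by step:
  69 × 69 = 4761 ≡ 69 (mod 102)
  69 × 69 = 4761 ≡ 69 (mod 102)
  69 × 33 = 2277 ≡ 33 (mod 102)
  33 × 15 = 495 ≡ 87 (mod 102)
Result: 15^181 ≡ 87 (mod 102)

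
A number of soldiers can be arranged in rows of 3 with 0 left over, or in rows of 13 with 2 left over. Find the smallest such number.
M = 3 × 13 = 39. M₁ = 13, y₁ ≡ 1 (mod 3). M₂ = 3, y₂ ≡ 9 (mod 13). z = 0×13×1 + 2×3×9 ≡ 15 (mod 39). The smallest positive such number is 15.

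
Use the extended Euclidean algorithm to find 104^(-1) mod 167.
Extended GCD: 104(53) + 167(-33) = 1. So 104^(-1) ≡ 53 ≡ 53 (mod 167). Verify: 104 × 53 = 5512 ≡ 1 (mod 167)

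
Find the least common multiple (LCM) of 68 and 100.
1700

First find GCD(68, 100) using the Euclidean algorithm:
68 = 0 × 100 + 68
100 = 1 × 68 + 32
68 = 2 × 32 + 4
32 = 8 × 4 + 0
GCD(68, 100) = 4

LCM formula: LCM(a, b) = (a × b) / GCD(a, b)
LCM(68, 100) = (68 × 100) / 4
LCM(68, 100) = 6800 / 4
LCM(68, 100) = 1700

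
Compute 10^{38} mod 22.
12

Using successive squaring:
Binary expansion of 38: 100110
Powers of 10 mod 22 (each is the square of the previous):
  10^1 ≡ 10 (mod 22)
  10^2 ≡ 10² = 100 ≡ 12 (mod 22)
  10^4 ≡ 12² = 144 ≡ 12 (mod 22)
  10^8 ≡ 12² = 144 ≡ 12 (mod 22)
  10^16 ≡ 12² = 144 ≡ 12 (mod 22)
  10^32 ≡ 12² = 144 ≡ 12 (mod 22)
38 = 32 + 4 + 2, so 10^38 = 10^32 × 10^4 × 10^2 ≡ 12 × 12 × 12 (mod 22)
Multiplying step by step:
  12 × 12 = 144 ≡ 12 (mod 22)
  12 × 12 = 144 ≡ 12 (mod 22)
Result: 10^38 ≡ 12 (mod 22)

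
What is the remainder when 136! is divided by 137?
By Wilson's theorem, (136)! ≡ -1 ≡ 136 (mod 137)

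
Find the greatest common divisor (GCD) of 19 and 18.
1

Using the Euclidean algorithm:
19 = 1 × 18 + 1
18 = 18 × 1 + 0

GCD(19, 18) = 1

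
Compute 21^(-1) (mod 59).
45

Using Extended Euclidean Algorithm:
gcd(21, 59) = 1
Bezout coefficients: 21 × -14 + 59 × 5 = 1
So 21 × -14 ≡ 1 (mod 59)
The inverse is -14 mod 59 = 45
Verification: 21 × 45 = 945 = 16 × 59 + 1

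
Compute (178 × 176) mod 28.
24

(178 × 176) = 31328
31328 mod 28 = 24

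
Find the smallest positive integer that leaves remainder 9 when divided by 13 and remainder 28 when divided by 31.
M = 13 × 31 = 403. M₁ = 31, y₁ ≡ 8 (mod 13). M₂ = 13, y₂ ≡ 12 (mod 31). t = 9×31×8 + 28×13×12 ≡ 152 (mod 403). The smallest positive such number is 152.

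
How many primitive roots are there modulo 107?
52

The number of primitive roots modulo p is φ(p-1) = φ(106)
φ(106) = 52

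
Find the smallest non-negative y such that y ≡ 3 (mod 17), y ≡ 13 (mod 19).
241

Using the Chinese Remainder Theorem:
M = product of moduli = 323
For equation 1: M_1 = 19, 19 ≡ 2 (mod 17), inverse of 19 mod 17 is 9 (check: 2 × 9 = 18 ≡ 1 (mod 17))
For equation 2: M_2 = 17, 17 ≡ 17 (mod 19), inverse of 17 mod 19 is 9 (check: 17 × 9 = 153 ≡ 1 (mod 19))
Combine: y ≡ Σ r_i×M_i×(M_i⁻¹ mod m_i) = 3×19×9 + 13×17×9 = 513 + 1989 = 2502
2502 mod 323 = 241
y ≡ 241 (mod 323)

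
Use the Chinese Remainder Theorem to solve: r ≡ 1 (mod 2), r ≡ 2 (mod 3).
M = 2 × 3 = 6. M₁ = 3, y₁ ≡ 1 (mod 2). M₂ = 2, y₂ ≡ 2 (mod 3). r = 1×3×1 + 2×2×2 ≡ 5 (mod 6)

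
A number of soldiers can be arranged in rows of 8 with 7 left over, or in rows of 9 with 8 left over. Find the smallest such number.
M = 8 × 9 = 72. M₁ = 9, y₁ ≡ 1 (mod 8). M₂ = 8, y₂ ≡ 8 (mod 9). n = 7×9×1 + 8×8×8 ≡ 71 (mod 72). The smallest positive such number is 71.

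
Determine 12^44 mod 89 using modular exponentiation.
Using repeated squaring. 44 = 32 + 8 + 4 (binary 101100). Repeated squaring mod 89: 12^1 ≡ 12; 12^2 ≡ 12² = 144 ≡ 55; 12^4 ≡ 55² = 3025 ≡ 88; 12^8 ≡ 88² = 7744 ≡ 1; 12^16 ≡ 1² = 1 ≡ 1; 12^32 ≡ 1² = 1 ≡ 1. Multiply: 12^44 = 12^32 × 12^8 × 12^4 ≡ 1 × 1 × 88 (mod 89): 1 × 1 = 1 ≡ 1; 1 × 88 = 88 ≡ 88. So 12^44 ≡ 88 (mod 89).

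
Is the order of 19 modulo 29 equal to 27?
No, the actual order is 28, not 27.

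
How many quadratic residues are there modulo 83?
For prime 83, there are (p-1)/2 = (83-1)/2 = 41 quadratic residues (excluding 0).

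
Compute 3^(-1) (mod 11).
3^(-1) ≡ 4 (mod 11). Verification: 3 × 4 = 12 ≡ 1 (mod 11)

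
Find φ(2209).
2162

Prime factorization: 2209 = 47^2
Using the formula φ(n) = n × Π(1 - 1/p) for each prime factor p:
φ(2209) = 2209 × (1 - 1/47)
φ(2209) = 2162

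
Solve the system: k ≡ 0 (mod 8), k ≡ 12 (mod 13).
M = 8 × 13 = 104. M₁ = 13, y₁ ≡ 5 (mod 8). M₂ = 8, y₂ ≡ 5 (mod 13). k = 0×13×5 + 12×8×5 ≡ 64 (mod 104)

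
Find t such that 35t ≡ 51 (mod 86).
85

Since gcd(35, 86) = 1 divides 51, a solution exists.
Multiply both sides by the inverse of 35 mod 86:
  35^(-1) mod 86 = 59
  x ≡ 59 × 51 ≡ 3009 ≡ 85 (mod 86)
Verification: 35 × 85 = 2975 = 34 × 86 + 51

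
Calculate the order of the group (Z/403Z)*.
360

Prime factorization: 403 = 13 × 31
Using the formula φ(n) = n × Π(1 - 1/p) for each prime factor p:
φ(403) = 403 × (1 - 1/13) × (1 - 1/31)
φ(403) = 360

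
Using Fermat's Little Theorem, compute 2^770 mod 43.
By Fermat: 2^{42} ≡ 1 (mod 43). 770 ≡ 14 (mod 42). So 2^{770} ≡ 2^{14} ≡ 1 (mod 43)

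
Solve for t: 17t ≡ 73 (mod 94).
43

Since gcd(17, 94) = 1 divides 73, a solution exists.
Multiply both sides by the inverse of 17 mod 94:
  17^(-1) mod 94 = 83
  x ≡ 83 × 73 ≡ 6059 ≡ 43 (mod 94)
Verification: 17 × 43 = 731 = 7 × 94 + 73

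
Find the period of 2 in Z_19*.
Powers of 2 mod 19: 2^1≡2, 2^2≡4, 2^3≡8, 2^4≡16, 2^5≡13, 2^6≡7, 2^7≡14, 2^8≡9, 2^9≡18, 2^10≡17, 2^11≡15, 2^12≡11, 2^13≡3, 2^14≡6, 2^15≡12, 2^16≡5, 2^17≡10, 2^18≡1. Order = 18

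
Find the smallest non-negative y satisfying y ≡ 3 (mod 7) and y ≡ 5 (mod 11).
M = 7 × 11 = 77. M₁ = 11, y₁ ≡ 2 (mod 7). M₂ = 7, y₂ ≡ 8 (mod 11). y = 3×11×2 + 5×7×8 ≡ 38 (mod 77)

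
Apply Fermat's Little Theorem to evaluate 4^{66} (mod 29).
23

By Fermat's Little Theorem, a^(p-1) ≡ 1 (mod p) for prime p and gcd(a, p) = 1
Here p = 29, so 4^28 ≡ 1 (mod 29)
We can reduce the exponent: 66 mod 28 = 10
So 4^66 ≡ 4^10 (mod 29)
Computing: 4^10 mod 29 = 23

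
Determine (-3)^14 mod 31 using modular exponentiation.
Using repeated squaring. (-3) ≡ 28 (mod 31). 14 = 8 + 4 + 2 (binary 1110). Repeated squaring mod 31: 28^1 ≡ 28; 28^2 ≡ 28² = 784 ≡ 9; 28^4 ≡ 9² = 81 ≡ 19; 28^8 ≡ 19² = 361 ≡ 20. Multiply: (-3)^14 ≡ 28^8 × 28^4 × 28^2 ≡ 20 × 19 × 9 (mod 31): 20 × 19 = 380 ≡ 8; 8 × 9 = 72 ≡ 10. So (-3)^14 ≡ 10 (mod 31).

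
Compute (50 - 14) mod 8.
4

(50 - 14) = 36
36 mod 8 = 4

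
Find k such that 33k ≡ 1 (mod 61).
33^(-1) ≡ 37 (mod 61). Verification: 33 × 37 = 1221 ≡ 1 (mod 61)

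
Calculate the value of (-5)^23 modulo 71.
Using repeated squaring. (-5) ≡ 66 (mod 71). 23 = 16 + 4 + 2 + 1 (binary 10111). Repeated squaring mod 71: 66^1 ≡ 66; 66^2 ≡ 66² = 4356 ≡ 25; 66^4 ≡ 25² = 625 ≡ 57; 66^8 ≡ 57² = 3249 ≡ 54; 66^16 ≡ 54² = 2916 ≡ 5. Multiply: (-5)^23 ≡ 66^16 × 66^4 × 66^2 × 66^1 ≡ 5 × 57 × 25 × 66 (mod 71): 5 × 57 = 285 ≡ 1; 1 × 25 = 25 ≡ 25; 25 × 66 = 1650 ≡ 17. So (-5)^23 ≡ 17 (mod 71).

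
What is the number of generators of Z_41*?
Number of primitive roots mod 41 = φ(40) = 16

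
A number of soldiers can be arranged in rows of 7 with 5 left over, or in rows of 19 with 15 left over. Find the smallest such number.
M = 7 × 19 = 133. M₁ = 19, y₁ ≡ 3 (mod 7). M₂ = 7, y₂ ≡ 11 (mod 19). t = 5×19×3 + 15×7×11 ≡ 110 (mod 133). The smallest positive such number is 110.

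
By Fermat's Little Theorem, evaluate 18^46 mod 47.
By Fermat's Little Theorem, 18^{46} ≡ 1 (mod 47) since 47 is prime and gcd(18, 47) = 1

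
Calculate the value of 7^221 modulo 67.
Using Fermat: 7^{66} ≡ 1 (mod 67). 221 ≡ 23 (mod 66). So 7^{221} ≡ 7^{23} ≡ 2 (mod 67)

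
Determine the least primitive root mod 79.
p - 1 = 78 has prime divisors 2, 3, 13. h is a primitive root mod 79 iff h^(78/q) ≢ 1 (mod 79) for each such q.
h = 2: 2^39 ≡ 1, 2^26 ≡ 23, 2^6 ≡ 64 (mod 79); 2^39 ≡ 1, so not a primitive root.
h = 3: 3^39 ≡ 78, 3^26 ≡ 23, 3^6 ≡ 18 (mod 79); none is 1, so 3 has order 78 and is a primitive root.
The smallest primitive root mod 79 is g = 3.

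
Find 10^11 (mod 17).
Using repeated squaring. 11 = 8 + 2 + 1 (binary 1011). Repeated squaring mod 17: 10^1 ≡ 10; 10^2 ≡ 10² = 100 ≡ 15; 10^4 ≡ 15² = 225 ≡ 4; 10^8 ≡ 4² = 16 ≡ 16. Multiply: 10^11 = 10^8 × 10^2 × 10^1 ≡ 16 × 15 × 10 (mod 17): 16 × 15 = 240 ≡ 2; 2 × 10 = 20 ≡ 3. So 10^11 ≡ 3 (mod 17).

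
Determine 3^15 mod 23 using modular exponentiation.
Using repeated squaring. 15 = 8 + 4 + 2 + 1 (binary 1111). Repeated squaring mod 23: 3^1 ≡ 3; 3^2 ≡ 3² = 9 ≡ 9; 3^4 ≡ 9² = 81 ≡ 12; 3^8 ≡ 12² = 144 ≡ 6. Multiply: 3^15 = 3^8 × 3^4 × 3^2 × 3^1 ≡ 6 × 12 × 9 × 3 (mod 23): 6 × 12 = 72 ≡ 3; 3 × 9 = 27 ≡ 4; 4 × 3 = 12 ≡ 12. So 3^15 ≡ 12 (mod 23).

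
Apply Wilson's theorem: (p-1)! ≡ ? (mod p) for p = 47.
By Wilson's theorem, (46)! ≡ -1 ≡ 46 (mod 47)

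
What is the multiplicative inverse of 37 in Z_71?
48

Using Extended Euclidean Algorithm:
gcd(37, 71) = 1
Bezout coefficients: 37 × -23 + 71 × 12 = 1
So 37 × -23 ≡ 1 (mod 71)
The inverse is -23 mod 71 = 48
Verification: 37 × 48 = 1776 = 25 × 71 + 1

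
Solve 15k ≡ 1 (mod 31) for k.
15^(-1) ≡ 29 (mod 31). Verification: 15 × 29 = 435 ≡ 1 (mod 31)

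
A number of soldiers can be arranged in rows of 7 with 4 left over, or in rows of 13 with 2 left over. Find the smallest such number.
M = 7 × 13 = 91. M₁ = 13, y₁ ≡ 6 (mod 7). M₂ = 7, y₂ ≡ 2 (mod 13). z = 4×13×6 + 2×7×2 ≡ 67 (mod 91). The smallest positive such number is 67.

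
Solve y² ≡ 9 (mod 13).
The square roots of 9 mod 13 are 3 and 10. Verify: 3² = 9 ≡ 9 (mod 13)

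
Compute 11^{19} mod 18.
11

Using successive squaring:
Binary expansion of 19: 10011
Powers of 11 mod 18 (each is the square of the previous):
  11^1 ≡ 11 (mod 18)
  11^2 ≡ 11² = 121 ≡ 13 (mod 18)
  11^4 ≡ 13² = 169 ≡ 7 (mod 18)
  11^8 ≡ 7² = 49 ≡ 13 (mod 18)
  11^16 ≡ 13² = 169 ≡ 7 (mod 18)
19 = 16 + 2 + 1, so 11^19 = 11^16 × 11^2 × 11^1 ≡ 7 × 13 × 11 (mod 18)
Multiplying step by step:
  7 × 13 = 91 ≡ 1 (mod 18)
  1 × 11 = 11 ≡ 11 (mod 18)
Result: 11^19 ≡ 11 (mod 18)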